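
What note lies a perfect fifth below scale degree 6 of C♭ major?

Scale degree 6 of Cb major is Ab.
A perfect fifth (7 semitones) below Ab lands on the letter D, giving Db.

Db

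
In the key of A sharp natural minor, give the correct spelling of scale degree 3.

The A# natural minor scale runs A# B# C# D# E# F# G#.
Degree 3 is C#.

C#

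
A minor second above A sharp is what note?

B

A second above A lands on the letter B.
A minor second spans 1 semitone, so A# moves to pitch class 11. On the letter B that is B.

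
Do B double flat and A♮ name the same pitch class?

Yes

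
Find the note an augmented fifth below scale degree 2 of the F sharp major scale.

Scale degree 2 of F# major is G#.
An augmented fifth (8 semitones) below G# lands on the letter C, giving C.

C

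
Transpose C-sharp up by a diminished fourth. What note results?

F

A fourth above C lands on the letter F.
A diminished fourth spans 4 semitones, so C# moves to pitch class 5. On the letter F that is F.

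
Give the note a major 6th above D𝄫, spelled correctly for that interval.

A sixth above D lands on the letter B.
A major sixth spans 9 semitones, so Dbb moves to pitch class 9. On the letter B that is Bbb.

Bbb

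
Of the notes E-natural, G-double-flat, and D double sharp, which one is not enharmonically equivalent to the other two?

Gbb

In 12-tone equal temperament, enharmonic equivalents share a pitch class. E is pitch class 4; Gbb is pitch class 5; D## is pitch class 4.
E and D## share pitch class 4, while Gbb is pitch class 5.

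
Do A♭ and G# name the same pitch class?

Yes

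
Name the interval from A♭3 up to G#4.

augmented seventh

The letter names run A→G, a span of 6 letter steps, so the interval is some kind of seventh.
Ab to G# is 12 semitones. A major seventh is 11, so 12 makes it augmented.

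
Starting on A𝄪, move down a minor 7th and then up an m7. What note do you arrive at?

A##

A minor seventh down from A## is B## (letter B, 10 semitones down).
A minor seventh up from B## is A## (letter A, 10 semitones up).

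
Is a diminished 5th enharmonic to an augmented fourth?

Yes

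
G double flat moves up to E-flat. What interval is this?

augmented sixth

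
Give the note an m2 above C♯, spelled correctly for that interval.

D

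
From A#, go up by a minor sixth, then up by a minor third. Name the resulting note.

A minor sixth up from A# is F# (letter F, 8 semitones up).
A minor third up from F# is A (letter A, 3 semitones up).

A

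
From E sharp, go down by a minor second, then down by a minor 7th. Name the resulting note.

A minor second down from E# is D## (letter D, 1 semitone down).
A minor seventh down from D## is E## (letter E, 10 semitones down).

E##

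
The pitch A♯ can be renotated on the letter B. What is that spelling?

Bb

Plain B sits 1 semitone above A#, so on the letter B the same pitch needs a flat: Bb.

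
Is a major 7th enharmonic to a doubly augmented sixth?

Yes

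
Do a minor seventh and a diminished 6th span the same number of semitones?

No

A minor seventh spans 10 semitones; a diminished sixth spans 7.
The spans differ, so they are not enharmonic equivalents.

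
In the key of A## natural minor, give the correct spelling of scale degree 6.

F##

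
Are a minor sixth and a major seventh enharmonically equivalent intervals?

No

A minor sixth spans 8 semitones; a major seventh spans 11.
The spans differ, so they are not enharmonic equivalents.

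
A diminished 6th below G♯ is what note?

B##

A sixth below G lands on the letter B.
A diminished sixth spans 7 semitones, so G# moves to pitch class 1. On the letter B that is B##.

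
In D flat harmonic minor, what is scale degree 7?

Degree 7 takes the letter 6 steps above D, which is C.
In harmonic minor, degree 7 sits 11 semitones above the tonic. Db + 11 semitones is pitch class 0, spelled on C as C.

C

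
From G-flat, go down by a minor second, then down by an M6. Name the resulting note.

A minor second down from Gb is F (letter F, 1 semitone down).
A major sixth down from F is Ab (letter A, 9 semitones down).

Ab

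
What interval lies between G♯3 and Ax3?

augmented second

Counting letters G–A gives a second.
G#→A## = 3 semitones, 1 wider than the major second (2), so augmented.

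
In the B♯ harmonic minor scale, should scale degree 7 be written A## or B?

Each scale degree takes a distinct letter name. Degree 7 of a scale on B must use the letter A.
A## and B are enharmonically the same pitch, but only A## uses the letter A, so it is the correct spelling here.

A##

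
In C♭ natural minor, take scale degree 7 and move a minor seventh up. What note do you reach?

Scale degree 7 of Cb natural minor is Bbb.
A minor seventh (10 semitones) above Bbb lands on the letter A, giving Abb.

Abb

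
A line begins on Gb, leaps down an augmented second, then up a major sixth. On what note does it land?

Dbb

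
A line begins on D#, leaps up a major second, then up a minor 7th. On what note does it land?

D#

A major second up from D# is E# (letter E, 2 semitones up).
A minor seventh up from E# is D# (letter D, 10 semitones up).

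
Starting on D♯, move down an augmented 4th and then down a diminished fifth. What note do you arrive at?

An augmented fourth down from D# is A (letter A, 6 semitones down).
A diminished fifth down from A is D# (letter D, 6 semitones down).

D#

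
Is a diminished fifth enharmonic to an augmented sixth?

No

A diminished fifth spans 6 semitones; an augmented sixth spans 10.
The spans differ, so they are not enharmonic equivalents.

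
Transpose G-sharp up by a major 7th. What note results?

A seventh above G lands on the letter F.
A major seventh spans 11 semitones, so G# moves to pitch class 7. On the letter F that is F##.

F##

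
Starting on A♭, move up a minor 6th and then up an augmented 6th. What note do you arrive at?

A minor sixth up from Ab is Fb (letter F, 8 semitones up).
An augmented sixth up from Fb is D (letter D, 10 semitones up).

D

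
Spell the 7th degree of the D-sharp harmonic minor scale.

Degree 7 takes the letter 6 steps above D, which is C.
In harmonic minor, degree 7 sits 11 semitones above the tonic. D# + 11 semitones is pitch class 2, spelled on C as C##.

C##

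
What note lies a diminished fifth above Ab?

Ebb

A fifth above A lands on the letter E.
A diminished fifth spans 6 semitones, so Ab moves to pitch class 2. On the letter E that is Ebb.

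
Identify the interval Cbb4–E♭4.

augmented third

Counting letters C–D–E gives a third.
Cbb→Eb = 5 semitones, 1 wider than the major third (4), so augmented.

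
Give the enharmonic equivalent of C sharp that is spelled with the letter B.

B##

Plain B sits 2 semitones below C#, so on the letter B the same pitch needs a double sharp: B##.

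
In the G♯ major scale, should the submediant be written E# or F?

E#

Each scale degree takes a distinct letter name. Degree 6 of a scale on G must use the letter E.
E# and F are enharmonically the same pitch, but only E# uses the letter E, so it is the correct spelling here.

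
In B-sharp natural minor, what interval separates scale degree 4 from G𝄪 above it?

Scale degree 4 of B# natural minor is E#.
E# up to G##: letters E→G make it a third; 4 semitones makes it major.

major third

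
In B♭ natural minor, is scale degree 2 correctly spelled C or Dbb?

C

Each scale degree takes a distinct letter name. Degree 2 of a scale on B must use the letter C.
C and Dbb are enharmonically the same pitch, but only C uses the letter C, so it is the correct spelling here.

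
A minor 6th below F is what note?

A

F down a major sixth is Ab, so the target letter is A.
From F, a minor sixth is 8 semitones down: A.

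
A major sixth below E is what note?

G

A sixth below E lands on the letter G.
A major sixth spans 9 semitones, so E moves to pitch class 7. On the letter G that is G.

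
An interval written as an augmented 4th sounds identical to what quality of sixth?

doubly diminished

An augmented fourth spans 6 semitones.
A sixth spanning 6 semitones is doubly diminished (the major sixth is 9).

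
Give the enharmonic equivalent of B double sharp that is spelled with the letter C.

C#

B## is pitch class 1. The letter C alone is pitch class 0.
To reach pitch class 1 from C requires an offset of +1 semitone, i.e. sharp: C#.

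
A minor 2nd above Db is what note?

A second above D lands on the letter E.
A minor second spans 1 semitone, so Db moves to pitch class 2. On the letter E that is Ebb.

Ebb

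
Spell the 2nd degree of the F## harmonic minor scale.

G##

Degree 2 takes the letter 1 step above F, which is G.
In harmonic minor, degree 2 sits 2 semitones above the tonic. F## + 2 semitones is pitch class 9, spelled on G as G##.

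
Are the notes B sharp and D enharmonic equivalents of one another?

No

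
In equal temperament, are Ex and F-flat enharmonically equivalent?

No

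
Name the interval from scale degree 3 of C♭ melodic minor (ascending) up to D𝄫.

minor seventh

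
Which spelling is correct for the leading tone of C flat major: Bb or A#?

Each scale degree takes a distinct letter name. Degree 7 of a scale on C must use the letter B.
Bb and A# are enharmonically the same pitch, but only Bb uses the letter B, so it is the correct spelling here.

Bb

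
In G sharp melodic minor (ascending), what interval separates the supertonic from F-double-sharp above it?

major sixth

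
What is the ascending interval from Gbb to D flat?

augmented fifth

The letter names run G→D, a span of 4 letter steps, so the interval is some kind of fifth.
Gbb to Db is 8 semitones. A perfect fifth is 7, so 8 makes it augmented.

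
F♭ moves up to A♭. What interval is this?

Counting letters F–G–A gives a third.
Fb→Ab = 4 semitones, exactly the major third.

major third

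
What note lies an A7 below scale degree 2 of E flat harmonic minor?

Gbb

Scale degree 2 of Eb harmonic minor is F.
An augmented seventh (12 semitones) below F lands on the letter G, giving Gbb.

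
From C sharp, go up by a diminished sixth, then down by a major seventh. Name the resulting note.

Bbb

A diminished sixth up from C# is Ab (letter A, 7 semitones up).
A major seventh down from Ab is Bbb (letter B, 11 semitones down).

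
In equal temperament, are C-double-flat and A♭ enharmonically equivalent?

Cbb is pitch class 10; Ab is pitch class 8.
The pitch classes differ (10 vs. 8), so they are not enharmonic equivalents.

No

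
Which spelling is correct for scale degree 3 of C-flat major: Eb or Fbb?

Each scale degree takes a distinct letter name. Degree 3 of a scale on C must use the letter E.
Eb and Fbb are enharmonically the same pitch, but only Eb uses the letter E, so it is the correct spelling here.

Eb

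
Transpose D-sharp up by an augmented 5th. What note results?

A##

A fifth above D lands on the letter A.
An augmented fifth spans 8 semitones, so D# moves to pitch class 11. On the letter A that is A##.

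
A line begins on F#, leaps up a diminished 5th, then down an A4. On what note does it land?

A diminished fifth up from F# is C (letter C, 6 semitones up).
An augmented fourth down from C is Gb (letter G, 6 semitones down).

Gb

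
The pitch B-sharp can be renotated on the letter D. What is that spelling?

B# is pitch class 0. The letter D alone is pitch class 2.
To reach pitch class 0 from D requires an offset of -2 semitones, i.e. double flat: Dbb.

Dbb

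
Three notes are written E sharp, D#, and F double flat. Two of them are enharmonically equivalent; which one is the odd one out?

In 12-tone equal temperament, enharmonic equivalents share a pitch class. E# is pitch class 5; D# is pitch class 3; Fbb is pitch class 3.
D# and Fbb share pitch class 3, while E# is pitch class 5.

E#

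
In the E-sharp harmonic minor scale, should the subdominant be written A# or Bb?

Each scale degree takes a distinct letter name. Degree 4 of a scale on E must use the letter A.
A# and Bb are enharmonically the same pitch, but only A# uses the letter A, so it is the correct spelling here.

A#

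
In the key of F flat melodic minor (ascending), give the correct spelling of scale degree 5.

Cb

The Fb melodic minor (ascending) scale runs Fb Gb Abb Bbb Cb Db Eb.
Degree 5 is Cb.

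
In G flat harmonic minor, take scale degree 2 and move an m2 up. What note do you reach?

Scale degree 2 of Gb harmonic minor is Ab.
A minor second (1 semitone) above Ab lands on the letter B, giving Bbb.

Bbb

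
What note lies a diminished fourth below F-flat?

F down a perfect fourth is C, so the target letter is C.
From Fb, a diminished fourth is 4 semitones down: C.

C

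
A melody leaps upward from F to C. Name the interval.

perfect fifth

Counting letters F–G–A–B–C gives a fifth.
F→C = 7 semitones, exactly the perfect fifth.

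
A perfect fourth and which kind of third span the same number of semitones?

A perfect fourth spans 5 semitones.
A third spanning 5 semitones is augmented (the major third is 4).

augmented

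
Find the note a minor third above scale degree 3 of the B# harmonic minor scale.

Scale degree 3 of B# harmonic minor is D#.
A minor third (3 semitones) above D# lands on the letter F, giving F#.

F#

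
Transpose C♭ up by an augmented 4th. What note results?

F

C up a perfect fourth is F, so the target letter is F.
From Cb, an augmented fourth is 6 semitones up: F.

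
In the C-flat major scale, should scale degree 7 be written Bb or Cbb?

Each scale degree takes a distinct letter name. Degree 7 of a scale on C must use the letter B.
Bb and Cbb are enharmonically the same pitch, but only Bb uses the letter B, so it is the correct spelling here.

Bb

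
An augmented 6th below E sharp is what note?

E down a major sixth is G, so the target letter is G.
From E#, an augmented sixth is 10 semitones down: G.

G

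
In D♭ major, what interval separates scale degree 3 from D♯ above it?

augmented sixth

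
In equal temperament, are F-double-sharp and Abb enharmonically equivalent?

F## = pitch class 7 and Abb = pitch class 7 — the same pitch class, so they are enharmonic equivalents.

Yes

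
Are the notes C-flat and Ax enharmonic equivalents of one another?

Yes

Cb = pitch class 11 and A## = pitch class 11 — the same pitch class, so they are enharmonic equivalents.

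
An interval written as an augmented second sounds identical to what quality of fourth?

doubly diminished

An augmented second spans 3 semitones.
A fourth spanning 3 semitones is doubly diminished (the perfect fourth is 5).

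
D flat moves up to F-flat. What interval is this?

Counting letters D–E–F gives a third.
Db→Fb = 3 semitones, 1 narrower than the major third (4), so minor.

minor third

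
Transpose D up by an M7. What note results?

A seventh above D lands on the letter C.
A major seventh spans 11 semitones, so D moves to pitch class 1. On the letter C that is C#.

C#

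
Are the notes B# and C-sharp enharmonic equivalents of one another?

No

B# is pitch class 0; C# is pitch class 1.
The pitch classes differ (0 vs. 1), so they are not enharmonic equivalents.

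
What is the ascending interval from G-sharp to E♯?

Counting letters G–A–B–C–D–E gives a sixth.
G#→E# = 9 semitones, exactly the major sixth.

major sixth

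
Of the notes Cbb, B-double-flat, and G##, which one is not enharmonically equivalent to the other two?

In 12-tone equal temperament, enharmonic equivalents share a pitch class. Cbb is pitch class 10; Bbb is pitch class 9; G## is pitch class 9.
Bbb and G## share pitch class 9, while Cbb is pitch class 10.

Cbb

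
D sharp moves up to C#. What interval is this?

minor seventh

Counting letters D–E–F–G–A–B–C gives a seventh.
D#→C# = 10 semitones, 1 narrower than the major seventh (11), so minor.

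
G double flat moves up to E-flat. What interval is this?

Counting letters G–A–B–C–D–E gives a sixth.
Gbb→Eb = 10 semitones, 1 wider than the major sixth (9), so augmented.

augmented sixth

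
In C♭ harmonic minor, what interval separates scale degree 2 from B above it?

Scale degree 2 of Cb harmonic minor is Db.
Db up to B: letters D→B make it a sixth; 10 semitones makes it augmented.

augmented sixth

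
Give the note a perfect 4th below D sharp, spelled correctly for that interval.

A#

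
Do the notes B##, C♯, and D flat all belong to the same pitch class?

Yes

B## is pitch class 1; C# is pitch class 1; Db is pitch class 1.
All spellings map to pitch class 1, so they are enharmonically equivalent.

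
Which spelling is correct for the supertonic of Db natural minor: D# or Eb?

Eb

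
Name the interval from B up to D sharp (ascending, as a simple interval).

Counting letters B–C–D gives a third.
B→D# = 4 semitones, exactly the major third.

major third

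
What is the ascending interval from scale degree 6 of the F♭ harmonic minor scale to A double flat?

Scale degree 6 of Fb harmonic minor is Dbb.
Dbb up to Abb: letters D→A make it a fifth; 7 semitones makes it perfect.

perfect fifth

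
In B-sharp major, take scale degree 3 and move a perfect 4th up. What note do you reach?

G##

Scale degree 3 of B# major is D##.
A perfect fourth (5 semitones) above D## lands on the letter G, giving G##.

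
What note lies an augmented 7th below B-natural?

A seventh below B lands on the letter C.
An augmented seventh spans 12 semitones, so B moves to pitch class 11. On the letter C that is Cb.

Cb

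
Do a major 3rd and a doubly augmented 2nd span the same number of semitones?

A major third spans 4 semitones; a doubly augmented second spans 4.
They are enharmonically equivalent.

Yes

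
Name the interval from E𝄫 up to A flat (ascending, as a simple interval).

The letter names run E→A, a span of 3 letter steps, so the interval is some kind of fourth.
Ebb to Ab is 6 semitones. A perfect fourth is 5, so 6 makes it augmented.

augmented fourth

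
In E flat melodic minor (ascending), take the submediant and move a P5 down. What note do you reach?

The submediant of Eb melodic minor (ascending) is C.
A perfect fifth (7 semitones) below C lands on the letter F, giving F.

F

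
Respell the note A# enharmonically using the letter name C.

Plain C sits 2 semitones above A#, so on the letter C the same pitch needs a double flat: Cbb.

Cbb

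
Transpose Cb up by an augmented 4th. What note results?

F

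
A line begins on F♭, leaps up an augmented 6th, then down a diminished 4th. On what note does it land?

An augmented sixth up from Fb is D (letter D, 10 semitones up).
A diminished fourth down from D is A# (letter A, 4 semitones down).

A#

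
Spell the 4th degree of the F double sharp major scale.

B#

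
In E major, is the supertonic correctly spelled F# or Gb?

F#

Each scale degree takes a distinct letter name. Degree 2 of a scale on E must use the letter F.
F# and Gb are enharmonically the same pitch, but only F# uses the letter F, so it is the correct spelling here.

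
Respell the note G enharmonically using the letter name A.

Abb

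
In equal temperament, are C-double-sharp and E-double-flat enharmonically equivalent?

C## = pitch class 2 and Ebb = pitch class 2 — the same pitch class, so they are enharmonic equivalents.

Yes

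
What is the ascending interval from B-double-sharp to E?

doubly diminished fourth

The letter names run B→E, a span of 3 letter steps, so the interval is some kind of fourth.
B## to E is 3 semitones. A perfect fourth is 5, so 3 makes it doubly diminished.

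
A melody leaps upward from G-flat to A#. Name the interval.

doubly augmented second

Counting letters G–A gives a second.
Gb→A# = 4 semitones, 2 wider than the major second (2), so doubly augmented.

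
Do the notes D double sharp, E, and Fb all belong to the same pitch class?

Yes

D## = pitch class 4 and E = pitch class 4 and Fb = pitch class 4 — the same pitch class, so they are enharmonic equivalents.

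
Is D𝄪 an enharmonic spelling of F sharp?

No

Two spellings are enharmonically equivalent only if they share a pitch class.
Here D## → 4, F# → 6; 4 ≠ 6, so they are not.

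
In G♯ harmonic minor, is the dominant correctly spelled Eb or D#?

Each scale degree takes a distinct letter name. Degree 5 of a scale on G must use the letter D.
D# and Eb are enharmonically the same pitch, but only D# uses the letter D, so it is the correct spelling here.

D#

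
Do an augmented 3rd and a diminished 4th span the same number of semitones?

No

An augmented third spans 5 semitones; a diminished fourth spans 4.
The spans differ, so they are not enharmonic equivalents.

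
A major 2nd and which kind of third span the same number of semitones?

diminished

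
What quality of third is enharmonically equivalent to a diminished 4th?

major

A diminished fourth spans 4 semitones.
A third spanning 4 semitones is major (the major third is 4).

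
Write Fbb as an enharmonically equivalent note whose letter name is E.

Eb

Plain E sits 1 semitone above Fbb, so on the letter E the same pitch needs a flat: Eb.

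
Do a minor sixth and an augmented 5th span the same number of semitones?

Yes

A minor sixth spans 8 semitones; an augmented fifth spans 8.
They are enharmonically equivalent.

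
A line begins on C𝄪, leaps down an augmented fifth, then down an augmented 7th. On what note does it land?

An augmented fifth down from C## is F# (letter F, 8 semitones down).
An augmented seventh down from F# is Gb (letter G, 12 semitones down).

Gb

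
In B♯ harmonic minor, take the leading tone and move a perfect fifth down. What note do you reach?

The leading tone of B# harmonic minor is A##.
A perfect fifth (7 semitones) below A## lands on the letter D, giving D##.

D##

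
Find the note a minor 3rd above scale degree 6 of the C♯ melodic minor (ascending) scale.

C#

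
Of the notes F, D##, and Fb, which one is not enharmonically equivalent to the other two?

F

In 12-tone equal temperament, enharmonic equivalents share a pitch class. F is pitch class 5; D## is pitch class 4; Fb is pitch class 4.
D## and Fb share pitch class 4, while F is pitch class 5.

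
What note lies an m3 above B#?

B up a major third is D#, so the target letter is D.
From B#, a minor third is 3 semitones up: D#.

D#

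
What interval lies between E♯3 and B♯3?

Counting letters E–F–G–A–B gives a fifth.
E#→B# = 7 semitones, exactly the perfect fifth.

perfect fifth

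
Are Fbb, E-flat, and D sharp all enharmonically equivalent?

Fbb is pitch class 3; Eb is pitch class 3; D# is pitch class 3.
All spellings map to pitch class 3, so they are enharmonically equivalent.

Yes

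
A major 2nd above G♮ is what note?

G up a major second is A, so the target letter is A.
From G, a major second is 2 semitones up: A.

A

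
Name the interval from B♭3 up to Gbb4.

diminished sixth

Counting letters B–C–D–E–F–G gives a sixth.
Bb→Gbb = 7 semitones, 2 narrower than the major sixth (9), so diminished.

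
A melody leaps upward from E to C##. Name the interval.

augmented sixth

The letter names run E→C, a span of 5 letter steps, so the interval is some kind of sixth.
E to C## is 10 semitones. A major sixth is 9, so 10 makes it augmented.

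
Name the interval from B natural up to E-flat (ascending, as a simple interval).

The letter names run B→E, a span of 3 letter steps, so the interval is some kind of fourth.
B to Eb is 4 semitones. A perfect fourth is 5, so 4 makes it diminished.

diminished fourth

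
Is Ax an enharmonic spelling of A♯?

No

A## is pitch class 11; A# is pitch class 10.
The pitch classes differ (11 vs. 10), so they are not enharmonic equivalents.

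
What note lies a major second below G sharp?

F#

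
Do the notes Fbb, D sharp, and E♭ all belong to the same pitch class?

Yes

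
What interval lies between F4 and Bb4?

perfect fourth

Counting letters F–G–A–B gives a fourth.
F→Bb = 5 semitones, exactly the perfect fourth.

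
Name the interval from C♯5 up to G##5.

augmented fifth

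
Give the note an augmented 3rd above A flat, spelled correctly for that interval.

C#

A up a major third is C#, so the target letter is C.
From Ab, an augmented third is 5 semitones up: C#.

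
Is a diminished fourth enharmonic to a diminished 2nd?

No

A diminished fourth spans 4 semitones; a diminished second spans 0.
The spans differ, so they are not enharmonic equivalents.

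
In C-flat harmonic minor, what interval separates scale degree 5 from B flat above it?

major third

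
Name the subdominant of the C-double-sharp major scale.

Degree 4 takes the letter 3 steps above C, which is F.
In major, degree 4 sits 5 semitones above the tonic. C## + 5 semitones is pitch class 7, spelled on F as F##.

F##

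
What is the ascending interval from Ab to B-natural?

Counting letters A–B gives a second.
Ab→B = 3 semitones, 1 wider than the major second (2), so augmented.

augmented second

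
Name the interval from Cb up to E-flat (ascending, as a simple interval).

major third

Counting letters C–D–E gives a third.
Cb→Eb = 4 semitones, exactly the major third.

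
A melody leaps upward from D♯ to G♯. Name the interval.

Counting letters D–E–F–G gives a fourth.
D#→G# = 5 semitones, exactly the perfect fourth.

perfect fourth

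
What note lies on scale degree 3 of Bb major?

D

The Bb major scale runs Bb C D Eb F G A.
Degree 3 is D.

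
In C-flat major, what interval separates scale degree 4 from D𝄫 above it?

minor sixth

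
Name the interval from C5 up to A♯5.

The letter names run C→A, a span of 5 letter steps, so the interval is some kind of sixth.
C to A# is 10 semitones. A major sixth is 9, so 10 makes it augmented.

augmented sixth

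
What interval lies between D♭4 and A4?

Counting letters D–E–F–G–A gives a fifth.
Db→A = 8 semitones, 1 wider than the perfect fifth (7), so augmented.

augmented fifth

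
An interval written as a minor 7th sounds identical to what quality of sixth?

A minor seventh spans 10 semitones.
A sixth spanning 10 semitones is augmented (the major sixth is 9).

augmented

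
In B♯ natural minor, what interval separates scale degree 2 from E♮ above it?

diminished third

Scale degree 2 of B# natural minor is C##.
C## up to E: letters C→E make it a third; 2 semitones makes it diminished.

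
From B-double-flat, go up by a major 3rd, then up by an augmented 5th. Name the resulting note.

A

A major third up from Bbb is Db (letter D, 4 semitones up).
An augmented fifth up from Db is A (letter A, 8 semitones up).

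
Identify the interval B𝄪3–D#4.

The letter names run B→D, a span of 2 letter steps, so the interval is some kind of third.
B## to D# is 2 semitones. A major third is 4, so 2 makes it diminished.

diminished third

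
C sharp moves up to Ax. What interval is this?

augmented sixth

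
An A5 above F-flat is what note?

C

F up a perfect fifth is C, so the target letter is C.
From Fb, an augmented fifth is 8 semitones up: C.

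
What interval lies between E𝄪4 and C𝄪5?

minor sixth

The letter names run E→C, a span of 5 letter steps, so the interval is some kind of sixth.
E## to C## is 8 semitones. A major sixth is 9, so 8 makes it minor.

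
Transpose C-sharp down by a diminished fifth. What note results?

A fifth below C lands on the letter F.
A diminished fifth spans 6 semitones, so C# moves to pitch class 7. On the letter F that is F##.

F##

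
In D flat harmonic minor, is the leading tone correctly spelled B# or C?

C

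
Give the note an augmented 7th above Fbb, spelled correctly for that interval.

Eb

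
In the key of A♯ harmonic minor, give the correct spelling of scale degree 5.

E#

Degree 5 takes the letter 4 steps above A, which is E.
In harmonic minor, degree 5 sits 7 semitones above the tonic. A# + 7 semitones is pitch class 5, spelled on E as E#.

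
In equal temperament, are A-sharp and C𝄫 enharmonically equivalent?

Yes

A# = pitch class 10 and Cbb = pitch class 10 — the same pitch class, so they are enharmonic equivalents.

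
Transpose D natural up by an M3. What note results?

F#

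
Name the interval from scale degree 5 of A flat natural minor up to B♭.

perfect fifth

Scale degree 5 of Ab natural minor is Eb.
Eb up to Bb: letters E→B make it a fifth; 7 semitones makes it perfect.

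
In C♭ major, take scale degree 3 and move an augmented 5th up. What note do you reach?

B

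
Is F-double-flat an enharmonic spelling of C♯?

Two spellings are enharmonically equivalent only if they share a pitch class.
Here Fbb → 3, C# → 1; 1 ≠ 3, so they are not.

No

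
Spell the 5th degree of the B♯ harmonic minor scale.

F##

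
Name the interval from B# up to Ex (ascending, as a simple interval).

augmented fourth

Counting letters B–C–D–E gives a fourth.
B#→E## = 6 semitones, 1 wider than the perfect fourth (5), so augmented.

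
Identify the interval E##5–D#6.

diminished seventh

The letter names run E→D, a span of 6 letter steps, so the interval is some kind of seventh.
E## to D# is 9 semitones. A major seventh is 11, so 9 makes it diminished.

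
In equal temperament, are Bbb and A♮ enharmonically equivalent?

Yes

Bbb is pitch class 9; A is pitch class 9.
All spellings map to pitch class 9, so they are enharmonically equivalent.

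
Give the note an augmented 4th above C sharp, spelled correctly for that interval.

F##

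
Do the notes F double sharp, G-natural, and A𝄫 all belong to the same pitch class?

F## is pitch class 7; G is pitch class 7; Abb is pitch class 7.
All spellings map to pitch class 7, so they are enharmonically equivalent.

Yes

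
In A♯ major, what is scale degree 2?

B#

Degree 2 takes the letter 1 step above A, which is B.
In major, degree 2 sits 2 semitones above the tonic. A# + 2 semitones is pitch class 0, spelled on B as B#.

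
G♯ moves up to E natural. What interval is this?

The letter names run G→E, a span of 5 letter steps, so the interval is some kind of sixth.
G# to E is 8 semitones. A major sixth is 9, so 8 makes it minor.

minor sixth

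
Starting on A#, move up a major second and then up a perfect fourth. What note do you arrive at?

E#

A major second up from A# is B# (letter B, 2 semitones up).
A perfect fourth up from B# is E# (letter E, 5 semitones up).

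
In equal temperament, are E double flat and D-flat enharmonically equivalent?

No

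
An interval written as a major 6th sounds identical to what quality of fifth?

doubly augmented

A major sixth spans 9 semitones.
A fifth spanning 9 semitones is doubly augmented (the perfect fifth is 7).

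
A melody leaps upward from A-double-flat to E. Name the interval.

The letter names run A→E, a span of 4 letter steps, so the interval is some kind of fifth.
Abb to E is 9 semitones. A perfect fifth is 7, so 9 makes it doubly augmented.

doubly augmented fifth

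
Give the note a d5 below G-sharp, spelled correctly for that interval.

A fifth below G lands on the letter C.
A diminished fifth spans 6 semitones, so G# moves to pitch class 2. On the letter C that is C##.

C##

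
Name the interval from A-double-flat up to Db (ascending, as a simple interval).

augmented fourth

Counting letters A–B–C–D gives a fourth.
Abb→Db = 6 semitones, 1 wider than the perfect fourth (5), so augmented.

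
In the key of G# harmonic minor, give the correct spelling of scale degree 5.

D#

Degree 5 takes the letter 4 steps above G, which is D.
In harmonic minor, degree 5 sits 7 semitones above the tonic. G# + 7 semitones is pitch class 3, spelled on D as D#.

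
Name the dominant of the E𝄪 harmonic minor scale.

B##

Degree 5 takes the letter 4 steps above E, which is B.
In harmonic minor, degree 5 sits 7 semitones above the tonic. E## + 7 semitones is pitch class 1, spelled on B as B##.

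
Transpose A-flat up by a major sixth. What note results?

F

A sixth above A lands on the letter F.
A major sixth spans 9 semitones, so Ab moves to pitch class 5. On the letter F that is F.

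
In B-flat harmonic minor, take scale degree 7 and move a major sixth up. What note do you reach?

F#

Scale degree 7 of Bb harmonic minor is A.
A major sixth (9 semitones) above A lands on the letter F, giving F#.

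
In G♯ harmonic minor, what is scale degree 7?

F##

Degree 7 takes the letter 6 steps above G, which is F.
In harmonic minor, degree 7 sits 11 semitones above the tonic. G# + 11 semitones is pitch class 7, spelled on F as F##.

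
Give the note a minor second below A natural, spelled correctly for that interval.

G#

A second below A lands on the letter G.
A minor second spans 1 semitone, so A moves to pitch class 8. On the letter G that is G#.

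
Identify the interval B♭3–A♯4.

Counting letters B–C–D–E–F–G–A gives a seventh.
Bb→A# = 12 semitones, 1 wider than the major seventh (11), so augmented.

augmented seventh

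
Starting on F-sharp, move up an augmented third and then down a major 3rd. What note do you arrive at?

F##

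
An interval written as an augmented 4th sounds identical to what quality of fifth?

diminished

An augmented fourth spans 6 semitones.
A fifth spanning 6 semitones is diminished (the perfect fifth is 7).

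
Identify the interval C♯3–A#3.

Counting letters C–D–E–F–G–A gives a sixth.
C#→A# = 9 semitones, exactly the major sixth.

major sixth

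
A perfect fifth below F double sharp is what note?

F down a perfect fifth is Bb, so the target letter is B.
From F##, a perfect fifth is 7 semitones down: B#.

B#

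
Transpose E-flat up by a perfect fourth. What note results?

Ab

A fourth above E lands on the letter A.
A perfect fourth spans 5 semitones, so Eb moves to pitch class 8. On the letter A that is Ab.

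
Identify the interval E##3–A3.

The letter names run E→A, a span of 3 letter steps, so the interval is some kind of fourth.
E## to A is 3 semitones. A perfect fourth is 5, so 3 makes it doubly diminished.

doubly diminished fourth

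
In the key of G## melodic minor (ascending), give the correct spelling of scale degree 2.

A##

Degree 2 takes the letter 1 step above G, which is A.
In melodic minor (ascending), degree 2 sits 2 semitones above the tonic. G## + 2 semitones is pitch class 11, spelled on A as A##.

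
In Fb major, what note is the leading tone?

Eb

Degree 7 takes the letter 6 steps above F, which is E.
In major, degree 7 sits 11 semitones above the tonic. Fb + 11 semitones is pitch class 3, spelled on E as Eb.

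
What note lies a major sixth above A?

A sixth above A lands on the letter F.
A major sixth spans 9 semitones, so A moves to pitch class 6. On the letter F that is F#.

F#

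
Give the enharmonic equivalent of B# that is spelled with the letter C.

B# is pitch class 0. The letter C alone is pitch class 0.
Pitch class 0 on C needs no accidental: C.

C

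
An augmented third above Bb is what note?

A third above B lands on the letter D.
An augmented third spans 5 semitones, so Bb moves to pitch class 3. On the letter D that is D#.

D#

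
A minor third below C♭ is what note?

Ab

A third below C lands on the letter A.
A minor third spans 3 semitones, so Cb moves to pitch class 8. On the letter A that is Ab.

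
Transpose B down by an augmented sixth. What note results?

Db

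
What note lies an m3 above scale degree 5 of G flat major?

Scale degree 5 of Gb major is Db.
A minor third (3 semitones) above Db lands on the letter F, giving Fb.

Fb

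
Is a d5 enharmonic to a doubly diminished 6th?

A diminished fifth spans 6 semitones; a doubly diminished sixth spans 6.
They are enharmonically equivalent.

Yes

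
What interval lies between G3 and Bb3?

Counting letters G–A–B gives a third.
G→Bb = 3 semitones, 1 narrower than the major third (4), so minor.

minor third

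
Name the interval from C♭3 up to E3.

augmented third

The letter names run C→E, a span of 2 letter steps, so the interval is some kind of third.
Cb to E is 5 semitones. A major third is 4, so 5 makes it augmented.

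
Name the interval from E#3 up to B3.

The letter names run E→B, a span of 4 letter steps, so the interval is some kind of fifth.
E# to B is 6 semitones. A perfect fifth is 7, so 6 makes it diminished.

diminished fifth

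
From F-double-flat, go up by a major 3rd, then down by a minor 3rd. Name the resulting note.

Fb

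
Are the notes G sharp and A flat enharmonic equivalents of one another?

Yes

G# is pitch class 8; Ab is pitch class 8.
All spellings map to pitch class 8, so they are enharmonically equivalent.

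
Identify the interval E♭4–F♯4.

Counting letters E–F gives a second.
Eb→F# = 3 semitones, 1 wider than the major second (2), so augmented.

augmented second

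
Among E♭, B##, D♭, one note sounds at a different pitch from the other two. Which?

Eb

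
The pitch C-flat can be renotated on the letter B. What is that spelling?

Plain B sits at the same pitch as Cb, so on the letter B the same pitch needs a natural: B.

B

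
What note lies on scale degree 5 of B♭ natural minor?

F

The Bb natural minor scale runs Bb C Db Eb F Gb Ab.
Degree 5 is F.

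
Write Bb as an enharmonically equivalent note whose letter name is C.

Cbb

Plain C sits 2 semitones above Bb, so on the letter C the same pitch needs a double flat: Cbb.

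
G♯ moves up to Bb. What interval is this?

diminished third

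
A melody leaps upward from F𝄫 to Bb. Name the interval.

Counting letters F–G–A–B gives a fourth.
Fbb→Bb = 7 semitones, 2 wider than the perfect fourth (5), so doubly augmented.

doubly augmented fourth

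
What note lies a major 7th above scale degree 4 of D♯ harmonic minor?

F##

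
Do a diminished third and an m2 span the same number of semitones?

No

A diminished third spans 2 semitones; a minor second spans 1.
The spans differ, so they are not enharmonic equivalents.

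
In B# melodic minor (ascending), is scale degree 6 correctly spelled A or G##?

Each scale degree takes a distinct letter name. Degree 6 of a scale on B must use the letter G.
G## and A are enharmonically the same pitch, but only G## uses the letter G, so it is the correct spelling here.

G##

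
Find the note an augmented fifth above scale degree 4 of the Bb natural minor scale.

B

Scale degree 4 of Bb natural minor is Eb.
An augmented fifth (8 semitones) above Eb lands on the letter B, giving B.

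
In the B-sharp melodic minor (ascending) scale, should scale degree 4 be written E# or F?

E#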